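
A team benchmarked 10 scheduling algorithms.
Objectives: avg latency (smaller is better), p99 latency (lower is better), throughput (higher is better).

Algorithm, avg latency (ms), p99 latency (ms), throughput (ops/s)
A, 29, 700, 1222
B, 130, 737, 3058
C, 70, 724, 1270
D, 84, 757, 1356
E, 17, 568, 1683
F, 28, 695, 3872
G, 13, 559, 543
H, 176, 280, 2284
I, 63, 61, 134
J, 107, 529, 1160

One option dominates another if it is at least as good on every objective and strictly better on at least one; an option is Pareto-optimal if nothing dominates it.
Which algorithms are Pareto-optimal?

A: dominated by E (avg latency 17≤29, p99 latency 568≤700, throughput 1683≥1222).
B: dominated by F (avg latency 28≤130, p99 latency 695≤737, throughput 3872≥3058).
C: dominated by E (avg latency 17≤70, p99 latency 568≤724, throughput 1683≥1270).
D: dominated by E (avg latency 17≤84, p99 latency 568≤757, throughput 1683≥1356).
E: not dominated.
F: not dominated (best throughput).
G: not dominated (best avg latency).
H: not dominated.
I: not dominated (best p99 latency).
J: not dominated.

E, F, G, H, I, J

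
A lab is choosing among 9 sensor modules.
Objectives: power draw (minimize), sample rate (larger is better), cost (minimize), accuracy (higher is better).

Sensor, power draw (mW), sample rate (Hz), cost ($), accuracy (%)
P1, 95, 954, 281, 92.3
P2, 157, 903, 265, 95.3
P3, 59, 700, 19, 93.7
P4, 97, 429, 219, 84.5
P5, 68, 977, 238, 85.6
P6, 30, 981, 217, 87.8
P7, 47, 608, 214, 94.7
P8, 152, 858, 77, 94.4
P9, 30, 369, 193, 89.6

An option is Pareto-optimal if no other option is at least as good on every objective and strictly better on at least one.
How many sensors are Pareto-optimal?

7

P1: not dominated.
P2: not dominated (best accuracy).
P3: not dominated (best cost).
P4: dominated by P3 (power draw 59≤97, sample rate 700≥429, cost 19≤219, accuracy 93.7≥84.5).
P5: dominated by P6 (power draw 30≤68, sample rate 981≥977, cost 217≤238, accuracy 87.8≥85.6).
P6: not dominated (best sample rate).
P7: not dominated.
P8: not dominated.
P9: not dominated.
Pareto-optimal: P1, P2, P3, P6, P7, P8, P9 → 7.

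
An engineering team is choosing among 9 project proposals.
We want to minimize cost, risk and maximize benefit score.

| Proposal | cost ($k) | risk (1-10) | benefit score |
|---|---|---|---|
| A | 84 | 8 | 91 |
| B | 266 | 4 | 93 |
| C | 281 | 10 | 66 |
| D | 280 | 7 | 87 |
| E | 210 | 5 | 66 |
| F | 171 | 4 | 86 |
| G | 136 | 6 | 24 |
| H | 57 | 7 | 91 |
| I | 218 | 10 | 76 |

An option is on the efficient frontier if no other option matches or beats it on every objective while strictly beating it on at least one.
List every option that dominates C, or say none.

A, B, D, E, F, H, I

A: cost 84≤281, risk 8≤10, benefit score 91≥66 — dominates C.
B: cost 266≤281, risk 4≤10, benefit score 93≥66 — dominates C.
D: cost 280≤281, risk 7≤10, benefit score 87≥66 — dominates C.
E: cost 210≤281, risk 5≤10, benefit score 66≥66 — dominates C.
F: cost 171≤281, risk 4≤10, benefit score 86≥66 — dominates C.
H: cost 57≤281, risk 7≤10, benefit score 91≥66 — dominates C.
I: cost 218≤281, risk 10≤10, benefit score 76≥66 — dominates C.
Others (G) are each worse than C on at least one objective.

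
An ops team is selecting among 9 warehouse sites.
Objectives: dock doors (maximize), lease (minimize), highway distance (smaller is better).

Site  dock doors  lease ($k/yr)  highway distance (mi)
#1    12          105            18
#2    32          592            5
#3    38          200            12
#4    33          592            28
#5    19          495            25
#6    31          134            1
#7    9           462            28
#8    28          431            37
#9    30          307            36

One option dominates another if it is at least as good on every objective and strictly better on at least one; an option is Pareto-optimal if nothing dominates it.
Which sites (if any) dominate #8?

#3: dock doors 38≥28, lease 200≤431, highway distance 12≤37 — dominates #8.
#6: dock doors 31≥28, lease 134≤431, highway distance 1≤37 — dominates #8.
#9: dock doors 30≥28, lease 307≤431, highway distance 36≤37 — dominates #8.
Others (#1, #2, #4, #5, #7) are each worse than #8 on at least one objective.

#3, #6, #9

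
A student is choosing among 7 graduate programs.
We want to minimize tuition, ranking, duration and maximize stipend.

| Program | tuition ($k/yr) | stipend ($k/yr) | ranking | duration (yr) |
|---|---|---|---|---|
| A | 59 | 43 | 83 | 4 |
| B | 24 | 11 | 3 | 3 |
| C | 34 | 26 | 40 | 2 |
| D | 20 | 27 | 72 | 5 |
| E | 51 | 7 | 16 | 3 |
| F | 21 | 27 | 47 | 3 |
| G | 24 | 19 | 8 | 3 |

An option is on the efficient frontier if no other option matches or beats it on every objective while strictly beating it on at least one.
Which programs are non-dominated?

A, B, C, D, F, G

A: not dominated (best stipend).
B: not dominated (best ranking).
C: not dominated (best duration).
D: not dominated (best tuition).
E: dominated by B (tuition 24≤51, stipend 11≥7, ranking 3≤16, duration 3≤3).
F: not dominated.
G: not dominated.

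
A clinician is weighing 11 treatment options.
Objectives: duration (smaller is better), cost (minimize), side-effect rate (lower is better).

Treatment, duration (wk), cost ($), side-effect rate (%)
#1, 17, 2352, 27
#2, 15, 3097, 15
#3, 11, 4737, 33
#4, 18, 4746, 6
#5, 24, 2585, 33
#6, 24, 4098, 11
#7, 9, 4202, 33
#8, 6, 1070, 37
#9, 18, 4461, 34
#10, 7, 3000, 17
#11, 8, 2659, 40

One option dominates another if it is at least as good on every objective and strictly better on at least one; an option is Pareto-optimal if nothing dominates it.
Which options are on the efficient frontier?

#1: not dominated.
#2: not dominated.
#3: dominated by #7 (duration 9≤11, cost 4202≤4737, side-effect rate 33≤33).
#4: not dominated (best side-effect rate).
#5: dominated by #1 (duration 17≤24, cost 2352≤2585, side-effect rate 27≤33).
#6: not dominated.
#7: dominated by #10 (duration 7≤9, cost 3000≤4202, side-effect rate 17≤33).
#8: not dominated (best duration).
#9: dominated by #1 (duration 17≤18, cost 2352≤4461, side-effect rate 27≤34).
#10: not dominated.
#11: dominated by #8 (duration 6≤8, cost 1070≤2659, side-effect rate 37≤40).

#1, #2, #4, #6, #8, #10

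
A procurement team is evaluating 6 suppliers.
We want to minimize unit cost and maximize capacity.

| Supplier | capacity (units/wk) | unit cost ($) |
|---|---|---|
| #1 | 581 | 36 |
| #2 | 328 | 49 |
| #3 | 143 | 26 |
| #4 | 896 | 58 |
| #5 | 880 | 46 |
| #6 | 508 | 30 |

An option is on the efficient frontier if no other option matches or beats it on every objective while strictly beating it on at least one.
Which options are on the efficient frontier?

#1, #3, #4, #5, #6

#1: not dominated.
#2: dominated by #1 (capacity 581≥328, unit cost 36≤49).
#3: not dominated (best unit cost).
#4: not dominated (best capacity).
#5: not dominated.
#6: not dominated.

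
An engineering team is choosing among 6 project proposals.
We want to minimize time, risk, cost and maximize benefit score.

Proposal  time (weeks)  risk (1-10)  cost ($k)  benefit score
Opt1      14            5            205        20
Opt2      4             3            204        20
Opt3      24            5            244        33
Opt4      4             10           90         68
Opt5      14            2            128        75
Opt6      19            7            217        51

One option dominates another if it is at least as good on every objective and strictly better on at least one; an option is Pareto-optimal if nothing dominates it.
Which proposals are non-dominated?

Opt1: dominated by Opt2 (time 4≤14, risk 3≤5, cost 204≤205, benefit score 20≥20).
Opt2: not dominated.
Opt3: dominated by Opt5 (time 14≤24, risk 2≤5, cost 128≤244, benefit score 75≥33).
Opt4: not dominated (best cost).
Opt5: not dominated (best risk).
Opt6: dominated by Opt5 (time 14≤19, risk 2≤7, cost 128≤217, benefit score 75≥51).

Opt2, Opt4, Opt5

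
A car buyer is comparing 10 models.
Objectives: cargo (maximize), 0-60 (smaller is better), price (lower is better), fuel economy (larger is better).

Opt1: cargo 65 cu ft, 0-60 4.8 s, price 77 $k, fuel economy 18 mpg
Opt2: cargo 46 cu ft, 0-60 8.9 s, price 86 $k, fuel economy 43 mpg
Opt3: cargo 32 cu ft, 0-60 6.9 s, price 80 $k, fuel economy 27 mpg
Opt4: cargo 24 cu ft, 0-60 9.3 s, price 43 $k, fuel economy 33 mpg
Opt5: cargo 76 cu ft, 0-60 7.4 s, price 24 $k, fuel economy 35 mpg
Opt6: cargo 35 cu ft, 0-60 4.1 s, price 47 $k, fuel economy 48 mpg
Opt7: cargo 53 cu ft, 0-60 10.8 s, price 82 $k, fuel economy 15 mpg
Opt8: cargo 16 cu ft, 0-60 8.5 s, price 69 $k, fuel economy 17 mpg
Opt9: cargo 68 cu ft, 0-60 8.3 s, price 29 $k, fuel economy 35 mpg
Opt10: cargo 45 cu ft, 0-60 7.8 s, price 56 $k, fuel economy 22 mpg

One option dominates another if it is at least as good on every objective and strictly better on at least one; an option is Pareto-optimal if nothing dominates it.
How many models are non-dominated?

Opt1: not dominated.
Opt2: not dominated.
Opt3: dominated by Opt6 (cargo 35≥32, 0-60 4.1≤6.9, price 47≤80, fuel economy 48≥27).
Opt4: dominated by Opt5 (cargo 76≥24, 0-60 7.4≤9.3, price 24≤43, fuel economy 35≥33).
Opt5: not dominated (best cargo).
Opt6: not dominated (best 0-60).
Opt7: dominated by Opt1 (cargo 65≥53, 0-60 4.8≤10.8, price 77≤82, fuel economy 18≥15).
Opt8: dominated by Opt5 (cargo 76≥16, 0-60 7.4≤8.5, price 24≤69, fuel economy 35≥17).
Opt9: dominated by Opt5 (cargo 76≥68, 0-60 7.4≤8.3, price 24≤29, fuel economy 35≥35).
Opt10: dominated by Opt5 (cargo 76≥45, 0-60 7.4≤7.8, price 24≤56, fuel economy 35≥22).
Pareto-optimal: Opt1, Opt2, Opt5, Opt6 → 4.

4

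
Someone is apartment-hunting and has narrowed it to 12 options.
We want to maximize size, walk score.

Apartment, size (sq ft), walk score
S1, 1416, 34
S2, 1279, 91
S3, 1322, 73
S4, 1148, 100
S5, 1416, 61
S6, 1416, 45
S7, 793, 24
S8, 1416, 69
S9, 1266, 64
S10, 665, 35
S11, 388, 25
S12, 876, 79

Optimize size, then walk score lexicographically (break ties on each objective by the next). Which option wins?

First maximize size: best is 1416, kept {S1, S5, S6, S8}.
Then maximize walk score: best is 69, kept {S8}.

S8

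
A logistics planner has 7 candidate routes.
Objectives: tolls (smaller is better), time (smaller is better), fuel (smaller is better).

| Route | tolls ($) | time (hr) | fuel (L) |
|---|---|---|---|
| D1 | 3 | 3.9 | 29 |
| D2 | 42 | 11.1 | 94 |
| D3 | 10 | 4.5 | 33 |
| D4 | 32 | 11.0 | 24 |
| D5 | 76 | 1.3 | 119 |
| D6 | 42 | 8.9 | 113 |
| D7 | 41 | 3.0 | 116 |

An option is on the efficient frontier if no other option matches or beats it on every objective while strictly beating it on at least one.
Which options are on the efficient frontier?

D1, D4, D5, D7

D1: not dominated (best tolls).
D2: dominated by D1 (tolls 3≤42, time 3.9≤11.1, fuel 29≤94).
D3: dominated by D1 (tolls 3≤10, time 3.9≤4.5, fuel 29≤33).
D4: not dominated (best fuel).
D5: not dominated (best time).
D6: dominated by D1 (tolls 3≤42, time 3.9≤8.9, fuel 29≤113).
D7: not dominated.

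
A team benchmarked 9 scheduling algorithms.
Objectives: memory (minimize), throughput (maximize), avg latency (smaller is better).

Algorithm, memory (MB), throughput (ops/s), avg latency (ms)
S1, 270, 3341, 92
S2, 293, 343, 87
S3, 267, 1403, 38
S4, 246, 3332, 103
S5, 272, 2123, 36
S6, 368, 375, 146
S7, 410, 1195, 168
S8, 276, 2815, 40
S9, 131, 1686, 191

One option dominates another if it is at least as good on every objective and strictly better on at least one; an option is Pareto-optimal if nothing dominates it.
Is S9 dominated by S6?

No

S6 vs S9: S6 is worse on memory (368 vs 131), so it does not dominate S9.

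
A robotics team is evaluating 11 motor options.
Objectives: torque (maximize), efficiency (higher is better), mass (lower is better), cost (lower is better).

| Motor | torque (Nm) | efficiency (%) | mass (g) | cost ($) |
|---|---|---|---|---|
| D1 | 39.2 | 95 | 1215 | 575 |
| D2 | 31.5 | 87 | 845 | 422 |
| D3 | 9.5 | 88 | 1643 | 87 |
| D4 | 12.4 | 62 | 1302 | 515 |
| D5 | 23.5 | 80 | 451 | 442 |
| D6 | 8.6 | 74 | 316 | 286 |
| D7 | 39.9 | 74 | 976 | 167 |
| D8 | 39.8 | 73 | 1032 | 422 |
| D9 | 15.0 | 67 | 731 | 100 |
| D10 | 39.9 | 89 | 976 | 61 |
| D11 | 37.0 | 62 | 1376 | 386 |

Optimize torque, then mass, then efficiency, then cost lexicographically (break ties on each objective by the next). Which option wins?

First maximize torque: best is 39.9, kept {D7, D10}.
Then minimize mass: best is 976, kept {D7, D10}.
Then maximize efficiency: best is 89, kept {D10}.

D10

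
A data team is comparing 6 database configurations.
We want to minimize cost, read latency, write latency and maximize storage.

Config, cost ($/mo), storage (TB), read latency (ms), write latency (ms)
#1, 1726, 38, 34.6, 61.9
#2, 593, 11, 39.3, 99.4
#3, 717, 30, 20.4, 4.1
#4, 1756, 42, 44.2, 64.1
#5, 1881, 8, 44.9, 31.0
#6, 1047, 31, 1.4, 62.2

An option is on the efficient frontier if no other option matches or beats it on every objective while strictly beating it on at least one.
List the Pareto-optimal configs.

#1: not dominated.
#2: not dominated (best cost).
#3: not dominated (best write latency).
#4: not dominated (best storage).
#5: dominated by #3 (cost 717≤1881, storage 30≥8, read latency 20.4≤44.9, write latency 4.1≤31.0).
#6: not dominated (best read latency).

#1, #2, #3, #4, #6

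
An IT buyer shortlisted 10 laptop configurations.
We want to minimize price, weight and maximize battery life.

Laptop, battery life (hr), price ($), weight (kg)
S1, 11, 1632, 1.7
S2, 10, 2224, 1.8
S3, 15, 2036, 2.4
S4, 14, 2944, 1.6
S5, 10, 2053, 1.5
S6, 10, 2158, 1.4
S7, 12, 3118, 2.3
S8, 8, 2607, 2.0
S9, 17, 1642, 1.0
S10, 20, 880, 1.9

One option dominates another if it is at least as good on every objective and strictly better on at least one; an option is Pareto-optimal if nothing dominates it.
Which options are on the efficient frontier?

S1: not dominated.
S2: dominated by S1 (battery life 11≥10, price 1632≤2224, weight 1.7≤1.8).
S3: dominated by S9 (battery life 17≥15, price 1642≤2036, weight 1.0≤2.4).
S4: dominated by S9 (battery life 17≥14, price 1642≤2944, weight 1.0≤1.6).
S5: dominated by S9 (battery life 17≥10, price 1642≤2053, weight 1.0≤1.5).
S6: dominated by S9 (battery life 17≥10, price 1642≤2158, weight 1.0≤1.4).
S7: dominated by S4 (battery life 14≥12, price 2944≤3118, weight 1.6≤2.3).
S8: dominated by S1 (battery life 11≥8, price 1632≤2607, weight 1.7≤2.0).
S9: not dominated (best weight).
S10: not dominated (best battery life).

S1, S9, S10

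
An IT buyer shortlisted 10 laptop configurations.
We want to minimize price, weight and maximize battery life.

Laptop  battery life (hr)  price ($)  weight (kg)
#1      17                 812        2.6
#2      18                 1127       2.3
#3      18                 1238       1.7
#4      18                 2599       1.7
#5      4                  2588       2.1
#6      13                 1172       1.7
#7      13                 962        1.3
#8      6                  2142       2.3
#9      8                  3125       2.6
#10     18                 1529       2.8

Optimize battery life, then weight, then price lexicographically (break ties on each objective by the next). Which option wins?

First maximize battery life: best is 18, kept {#2, #3, #4, #10}.
Then minimize weight: best is 1.7, kept {#3, #4}.
Then minimize price: best is 1238, kept {#3}.

#3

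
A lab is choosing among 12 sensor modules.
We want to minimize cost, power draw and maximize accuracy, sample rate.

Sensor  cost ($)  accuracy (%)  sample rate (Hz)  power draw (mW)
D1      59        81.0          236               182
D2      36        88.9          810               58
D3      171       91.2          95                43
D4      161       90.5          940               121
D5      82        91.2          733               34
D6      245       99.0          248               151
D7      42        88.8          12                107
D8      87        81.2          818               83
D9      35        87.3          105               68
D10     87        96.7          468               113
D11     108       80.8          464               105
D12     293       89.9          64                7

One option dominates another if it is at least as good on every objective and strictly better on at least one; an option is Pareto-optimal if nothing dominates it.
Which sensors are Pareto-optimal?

D1: dominated by D2 (cost 36≤59, accuracy 88.9≥81.0, sample rate 810≥236, power draw 58≤182).
D2: not dominated.
D3: dominated by D5 (cost 82≤171, accuracy 91.2≥91.2, sample rate 733≥95, power draw 34≤43).
D4: not dominated (best sample rate).
D5: not dominated.
D6: not dominated (best accuracy).
D7: dominated by D2 (cost 36≤42, accuracy 88.9≥88.8, sample rate 810≥12, power draw 58≤107).
D8: not dominated.
D9: not dominated (best cost).
D10: not dominated.
D11: dominated by D2 (cost 36≤108, accuracy 88.9≥80.8, sample rate 810≥464, power draw 58≤105).
D12: not dominated (best power draw).

D2, D4, D5, D6, D8, D9, D10, D12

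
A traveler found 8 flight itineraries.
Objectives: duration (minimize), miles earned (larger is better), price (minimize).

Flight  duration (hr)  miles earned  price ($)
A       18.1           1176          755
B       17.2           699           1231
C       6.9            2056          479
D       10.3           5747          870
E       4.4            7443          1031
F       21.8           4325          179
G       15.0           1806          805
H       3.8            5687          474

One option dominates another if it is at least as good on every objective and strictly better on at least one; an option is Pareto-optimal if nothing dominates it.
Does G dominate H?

G vs H: G is worse on duration (15.0 vs 3.8), so it does not dominate H.

No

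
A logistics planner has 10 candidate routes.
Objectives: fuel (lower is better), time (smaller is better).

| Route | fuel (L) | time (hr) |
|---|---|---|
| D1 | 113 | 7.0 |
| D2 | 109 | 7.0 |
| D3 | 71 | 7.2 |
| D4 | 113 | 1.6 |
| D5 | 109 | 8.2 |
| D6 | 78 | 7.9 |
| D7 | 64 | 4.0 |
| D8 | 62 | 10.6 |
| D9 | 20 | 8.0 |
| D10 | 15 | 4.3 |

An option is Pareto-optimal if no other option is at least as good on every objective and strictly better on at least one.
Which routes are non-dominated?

D4, D7, D10

D1: dominated by D2 (fuel 109≤113, time 7.0≤7.0).
D2: dominated by D7 (fuel 64≤109, time 4.0≤7.0).
D3: dominated by D7 (fuel 64≤71, time 4.0≤7.2).
D4: not dominated (best time).
D5: dominated by D2 (fuel 109≤109, time 7.0≤8.2).
D6: dominated by D3 (fuel 71≤78, time 7.2≤7.9).
D7: not dominated.
D8: dominated by D9 (fuel 20≤62, time 8.0≤10.6).
D9: dominated by D10 (fuel 15≤20, time 4.3≤8.0).
D10: not dominated (best fuel).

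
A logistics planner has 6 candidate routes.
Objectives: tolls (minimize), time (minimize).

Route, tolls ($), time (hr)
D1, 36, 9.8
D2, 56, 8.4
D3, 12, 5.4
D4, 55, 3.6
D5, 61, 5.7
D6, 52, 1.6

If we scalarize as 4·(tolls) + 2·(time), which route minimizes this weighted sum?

D1: 4·36 + 2·9.8 = 163.6
D2: 4·56 + 2·8.4 = 240.8
D3: 4·12 + 2·5.4 = 58.8
D4: 4·55 + 2·3.6 = 227.2
D5: 4·61 + 2·5.7 = 255.4
D6: 4·52 + 2·1.6 = 211.2
Lowest: D3 at 58.8.

D3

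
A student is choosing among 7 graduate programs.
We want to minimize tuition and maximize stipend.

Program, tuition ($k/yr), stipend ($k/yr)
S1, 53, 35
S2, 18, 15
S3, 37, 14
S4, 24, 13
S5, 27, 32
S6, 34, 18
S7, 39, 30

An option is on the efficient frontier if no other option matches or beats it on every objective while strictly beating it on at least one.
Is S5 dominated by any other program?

S1: worse on tuition (53 vs 27).
S2: worse on stipend (15 vs 32).
S3: worse on tuition (37 vs 27).
S4: worse on stipend (13 vs 32).
S6: worse on tuition (34 vs 27).
S7: worse on tuition (39 vs 27).
No option is at least as good as S5 on every objective and strictly better on one.

No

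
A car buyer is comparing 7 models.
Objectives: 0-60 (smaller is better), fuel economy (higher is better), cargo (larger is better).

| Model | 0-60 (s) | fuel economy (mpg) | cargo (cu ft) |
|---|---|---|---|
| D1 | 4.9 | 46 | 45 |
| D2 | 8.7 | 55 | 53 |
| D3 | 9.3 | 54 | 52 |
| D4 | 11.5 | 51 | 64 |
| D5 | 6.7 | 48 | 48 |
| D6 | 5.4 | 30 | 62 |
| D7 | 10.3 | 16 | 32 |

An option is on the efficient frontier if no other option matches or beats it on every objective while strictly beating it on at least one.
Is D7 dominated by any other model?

Yes

D1 vs D7: 0-60 4.9≤10.3, fuel economy 46≥16, cargo 45≥32 — D1 is at least as good on every objective and strictly better on at least one, so D1 dominates D7.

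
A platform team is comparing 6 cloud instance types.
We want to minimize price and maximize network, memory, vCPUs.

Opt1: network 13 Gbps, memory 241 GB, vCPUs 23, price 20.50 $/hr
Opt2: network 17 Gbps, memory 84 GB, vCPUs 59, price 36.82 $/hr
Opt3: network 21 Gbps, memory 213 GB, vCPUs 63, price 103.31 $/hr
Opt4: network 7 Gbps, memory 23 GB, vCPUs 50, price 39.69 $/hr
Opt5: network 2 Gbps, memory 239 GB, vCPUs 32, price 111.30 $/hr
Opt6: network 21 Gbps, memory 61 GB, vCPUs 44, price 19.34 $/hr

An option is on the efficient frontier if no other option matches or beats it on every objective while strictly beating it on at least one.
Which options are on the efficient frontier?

Opt1, Opt2, Opt3, Opt5, Opt6

Opt1: not dominated (best memory).
Opt2: not dominated.
Opt3: not dominated (best vCPUs).
Opt4: dominated by Opt2 (network 17≥7, memory 84≥23, vCPUs 59≥50, price 36.82≤39.69).
Opt5: not dominated.
Opt6: not dominated (best price).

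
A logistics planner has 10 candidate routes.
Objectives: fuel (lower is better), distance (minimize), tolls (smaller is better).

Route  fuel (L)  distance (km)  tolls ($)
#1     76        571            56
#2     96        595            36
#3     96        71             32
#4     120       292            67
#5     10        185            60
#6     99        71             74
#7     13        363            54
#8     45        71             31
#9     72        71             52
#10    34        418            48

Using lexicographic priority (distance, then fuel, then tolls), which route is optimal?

First minimize distance: best is 71, kept {#3, #6, #8, #9}.
Then minimize fuel: best is 45, kept {#8}.

#8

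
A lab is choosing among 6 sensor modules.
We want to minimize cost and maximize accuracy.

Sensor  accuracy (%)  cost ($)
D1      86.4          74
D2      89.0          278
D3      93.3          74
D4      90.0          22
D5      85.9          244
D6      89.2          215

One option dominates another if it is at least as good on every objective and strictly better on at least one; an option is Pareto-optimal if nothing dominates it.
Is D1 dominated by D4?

Yes

D4 vs D1: accuracy 90.0≥86.4, cost 22≤74 — D4 is at least as good on every objective with at least one strict improvement.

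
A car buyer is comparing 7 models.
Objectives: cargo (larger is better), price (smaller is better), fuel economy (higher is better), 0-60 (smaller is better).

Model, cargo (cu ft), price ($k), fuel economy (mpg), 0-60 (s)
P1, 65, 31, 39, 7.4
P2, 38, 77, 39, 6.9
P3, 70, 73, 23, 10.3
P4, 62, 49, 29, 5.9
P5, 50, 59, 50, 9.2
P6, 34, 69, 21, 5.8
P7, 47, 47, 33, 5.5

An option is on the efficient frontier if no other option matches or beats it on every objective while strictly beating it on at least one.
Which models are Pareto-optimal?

P1: not dominated (best price).
P2: not dominated.
P3: not dominated (best cargo).
P4: not dominated.
P5: not dominated (best fuel economy).
P6: dominated by P7 (cargo 47≥34, price 47≤69, fuel economy 33≥21, 0-60 5.5≤5.8).
P7: not dominated (best 0-60).

P1, P2, P3, P4, P5, P7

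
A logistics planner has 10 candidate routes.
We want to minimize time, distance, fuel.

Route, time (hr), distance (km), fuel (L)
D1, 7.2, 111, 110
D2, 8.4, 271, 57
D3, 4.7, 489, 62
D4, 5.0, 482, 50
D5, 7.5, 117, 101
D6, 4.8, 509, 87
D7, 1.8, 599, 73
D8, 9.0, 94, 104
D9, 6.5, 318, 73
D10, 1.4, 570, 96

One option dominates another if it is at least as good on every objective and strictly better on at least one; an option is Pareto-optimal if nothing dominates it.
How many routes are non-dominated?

9

D1: not dominated.
D2: not dominated.
D3: not dominated.
D4: not dominated (best fuel).
D5: not dominated.
D6: dominated by D3 (time 4.7≤4.8, distance 489≤509, fuel 62≤87).
D7: not dominated.
D8: not dominated (best distance).
D9: not dominated.
D10: not dominated (best time).
Pareto-optimal: D1, D2, D3, D4, D5, D7, D8, D9, D10 → 9.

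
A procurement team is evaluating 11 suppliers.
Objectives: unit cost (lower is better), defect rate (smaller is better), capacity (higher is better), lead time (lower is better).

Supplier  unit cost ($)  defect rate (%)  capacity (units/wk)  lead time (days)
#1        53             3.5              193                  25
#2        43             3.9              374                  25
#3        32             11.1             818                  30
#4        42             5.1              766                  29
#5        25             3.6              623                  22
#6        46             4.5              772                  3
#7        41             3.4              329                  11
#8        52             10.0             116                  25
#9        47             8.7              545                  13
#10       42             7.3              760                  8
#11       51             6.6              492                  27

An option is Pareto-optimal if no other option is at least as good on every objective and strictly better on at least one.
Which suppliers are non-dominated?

#1: dominated by #7 (unit cost 41≤53, defect rate 3.4≤3.5, capacity 329≥193, lead time 11≤25).
#2: dominated by #5 (unit cost 25≤43, defect rate 3.6≤3.9, capacity 623≥374, lead time 22≤25).
#3: not dominated (best capacity).
#4: not dominated.
#5: not dominated (best unit cost).
#6: not dominated (best lead time).
#7: not dominated (best defect rate).
#8: dominated by #2 (unit cost 43≤52, defect rate 3.9≤10.0, capacity 374≥116, lead time 25≤25).
#9: dominated by #6 (unit cost 46≤47, defect rate 4.5≤8.7, capacity 772≥545, lead time 3≤13).
#10: not dominated.
#11: dominated by #5 (unit cost 25≤51, defect rate 3.6≤6.6, capacity 623≥492, lead time 22≤27).

#3, #4, #5, #6, #7, #10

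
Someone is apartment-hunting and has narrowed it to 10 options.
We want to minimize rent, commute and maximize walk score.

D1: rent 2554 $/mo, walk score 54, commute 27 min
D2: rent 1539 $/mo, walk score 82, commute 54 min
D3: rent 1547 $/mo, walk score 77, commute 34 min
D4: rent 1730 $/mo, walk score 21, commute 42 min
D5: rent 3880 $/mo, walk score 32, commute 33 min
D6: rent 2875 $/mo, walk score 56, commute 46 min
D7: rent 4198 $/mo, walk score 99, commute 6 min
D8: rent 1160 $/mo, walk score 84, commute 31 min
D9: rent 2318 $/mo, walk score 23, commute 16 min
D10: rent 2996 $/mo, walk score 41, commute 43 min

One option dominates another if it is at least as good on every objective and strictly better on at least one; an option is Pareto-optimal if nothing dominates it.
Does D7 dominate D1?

D7 vs D1: D7 is worse on rent (4198 vs 2554), so it does not dominate D1.

No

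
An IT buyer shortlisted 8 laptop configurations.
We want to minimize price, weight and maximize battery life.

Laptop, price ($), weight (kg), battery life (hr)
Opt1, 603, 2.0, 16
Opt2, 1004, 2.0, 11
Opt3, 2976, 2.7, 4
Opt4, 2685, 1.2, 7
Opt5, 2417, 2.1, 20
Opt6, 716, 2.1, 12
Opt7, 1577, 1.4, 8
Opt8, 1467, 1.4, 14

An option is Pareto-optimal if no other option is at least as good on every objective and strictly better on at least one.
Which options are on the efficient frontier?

Opt1: not dominated (best price).
Opt2: dominated by Opt1 (price 603≤1004, weight 2.0≤2.0, battery life 16≥11).
Opt3: dominated by Opt1 (price 603≤2976, weight 2.0≤2.7, battery life 16≥4).
Opt4: not dominated (best weight).
Opt5: not dominated (best battery life).
Opt6: dominated by Opt1 (price 603≤716, weight 2.0≤2.1, battery life 16≥12).
Opt7: dominated by Opt8 (price 1467≤1577, weight 1.4≤1.4, battery life 14≥8).
Opt8: not dominated.

Opt1, Opt4, Opt5, Opt8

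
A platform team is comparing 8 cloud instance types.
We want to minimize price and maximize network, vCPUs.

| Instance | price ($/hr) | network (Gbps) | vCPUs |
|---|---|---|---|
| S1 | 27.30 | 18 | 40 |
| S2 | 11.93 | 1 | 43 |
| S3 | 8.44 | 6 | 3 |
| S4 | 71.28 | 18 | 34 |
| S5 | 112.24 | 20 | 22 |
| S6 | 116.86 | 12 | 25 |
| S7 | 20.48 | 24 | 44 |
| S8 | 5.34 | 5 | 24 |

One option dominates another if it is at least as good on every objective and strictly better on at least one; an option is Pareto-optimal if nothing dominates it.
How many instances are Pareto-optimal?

4

S1: dominated by S7 (price 20.48≤27.30, network 24≥18, vCPUs 44≥40).
S2: not dominated.
S3: not dominated.
S4: dominated by S1 (price 27.30≤71.28, network 18≥18, vCPUs 40≥34).
S5: dominated by S7 (price 20.48≤112.24, network 24≥20, vCPUs 44≥22).
S6: dominated by S1 (price 27.30≤116.86, network 18≥12, vCPUs 40≥25).
S7: not dominated (best network).
S8: not dominated (best price).
Pareto-optimal: S2, S3, S7, S8 → 4.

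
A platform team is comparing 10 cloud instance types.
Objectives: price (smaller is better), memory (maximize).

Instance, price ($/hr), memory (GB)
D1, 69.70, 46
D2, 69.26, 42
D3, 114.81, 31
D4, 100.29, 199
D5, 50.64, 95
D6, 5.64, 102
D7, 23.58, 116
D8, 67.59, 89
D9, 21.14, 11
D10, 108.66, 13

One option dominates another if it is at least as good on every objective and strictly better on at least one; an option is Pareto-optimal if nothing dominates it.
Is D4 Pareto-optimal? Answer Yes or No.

D1: worse on memory (46 vs 199).
D2: worse on memory (42 vs 199).
D3: worse on price (114.81 vs 100.29).
D5: worse on memory (95 vs 199).
D6: worse on memory (102 vs 199).
D7: worse on memory (116 vs 199).
D8: worse on memory (89 vs 199).
D9: worse on memory (11 vs 199).
D10: worse on price (108.66 vs 100.29).
No option is at least as good as D4 on every objective and strictly better on one.

Yes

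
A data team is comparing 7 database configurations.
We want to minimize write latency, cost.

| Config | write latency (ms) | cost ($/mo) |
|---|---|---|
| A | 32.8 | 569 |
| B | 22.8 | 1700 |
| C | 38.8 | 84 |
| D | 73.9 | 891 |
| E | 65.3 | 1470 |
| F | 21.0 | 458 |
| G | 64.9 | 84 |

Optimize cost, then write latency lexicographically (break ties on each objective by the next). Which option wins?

C

First minimize cost: best is 84, kept {C, G}.
Then minimize write latency: best is 38.8, kept {C}.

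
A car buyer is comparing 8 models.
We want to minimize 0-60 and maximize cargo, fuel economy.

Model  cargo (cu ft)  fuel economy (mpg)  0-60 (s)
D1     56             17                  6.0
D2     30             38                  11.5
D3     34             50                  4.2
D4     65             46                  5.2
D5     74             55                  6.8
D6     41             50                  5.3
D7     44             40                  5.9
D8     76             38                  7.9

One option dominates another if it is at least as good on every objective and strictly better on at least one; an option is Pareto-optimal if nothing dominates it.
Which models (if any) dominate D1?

D4

D4: cargo 65≥56, fuel economy 46≥17, 0-60 5.2≤6.0 — dominates D1.
Others (D2, D3, D5, D6, D7, D8) are each worse than D1 on at least one objective.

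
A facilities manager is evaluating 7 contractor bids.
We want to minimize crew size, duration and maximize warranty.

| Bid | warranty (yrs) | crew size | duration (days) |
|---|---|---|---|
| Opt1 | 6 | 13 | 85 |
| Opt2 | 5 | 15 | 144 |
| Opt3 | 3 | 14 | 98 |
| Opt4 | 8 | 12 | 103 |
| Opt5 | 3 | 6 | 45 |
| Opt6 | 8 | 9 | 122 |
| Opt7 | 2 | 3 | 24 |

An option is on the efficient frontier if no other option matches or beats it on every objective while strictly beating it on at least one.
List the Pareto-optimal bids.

Opt1, Opt4, Opt5, Opt6, Opt7

Opt1: not dominated.
Opt2: dominated by Opt1 (warranty 6≥5, crew size 13≤15, duration 85≤144).
Opt3: dominated by Opt1 (warranty 6≥3, crew size 13≤14, duration 85≤98).
Opt4: not dominated.
Opt5: not dominated.
Opt6: not dominated.
Opt7: not dominated (best crew size).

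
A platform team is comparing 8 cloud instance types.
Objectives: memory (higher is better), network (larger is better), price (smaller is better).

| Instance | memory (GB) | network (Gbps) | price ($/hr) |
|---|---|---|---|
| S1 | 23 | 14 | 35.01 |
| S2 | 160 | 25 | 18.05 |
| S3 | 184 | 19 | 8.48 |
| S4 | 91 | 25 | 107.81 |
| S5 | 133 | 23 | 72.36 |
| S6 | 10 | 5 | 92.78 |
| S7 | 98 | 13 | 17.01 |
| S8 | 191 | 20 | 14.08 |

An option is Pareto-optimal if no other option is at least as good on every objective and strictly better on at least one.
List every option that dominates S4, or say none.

S2

S2: memory 160≥91, network 25≥25, price 18.05≤107.81 — dominates S4.
Others (S1, S3, S5, S6, S7, S8) are each worse than S4 on at least one objective.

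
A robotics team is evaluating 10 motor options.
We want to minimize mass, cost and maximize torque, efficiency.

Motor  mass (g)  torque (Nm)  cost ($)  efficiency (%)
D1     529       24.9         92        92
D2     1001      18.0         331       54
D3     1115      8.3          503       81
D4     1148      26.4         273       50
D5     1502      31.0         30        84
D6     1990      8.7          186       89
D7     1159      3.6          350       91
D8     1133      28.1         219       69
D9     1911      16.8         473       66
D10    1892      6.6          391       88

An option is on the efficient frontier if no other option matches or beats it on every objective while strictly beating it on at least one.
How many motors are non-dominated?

D1: not dominated (best mass).
D2: dominated by D1 (mass 529≤1001, torque 24.9≥18.0, cost 92≤331, efficiency 92≥54).
D3: dominated by D1 (mass 529≤1115, torque 24.9≥8.3, cost 92≤503, efficiency 92≥81).
D4: dominated by D8 (mass 1133≤1148, torque 28.1≥26.4, cost 219≤273, efficiency 69≥50).
D5: not dominated (best torque).
D6: dominated by D1 (mass 529≤1990, torque 24.9≥8.7, cost 92≤186, efficiency 92≥89).
D7: dominated by D1 (mass 529≤1159, torque 24.9≥3.6, cost 92≤350, efficiency 92≥91).
D8: not dominated.
D9: dominated by D1 (mass 529≤1911, torque 24.9≥16.8, cost 92≤473, efficiency 92≥66).
D10: dominated by D1 (mass 529≤1892, torque 24.9≥6.6, cost 92≤391, efficiency 92≥88).
Pareto-optimal: D1, D5, D8 → 3.

3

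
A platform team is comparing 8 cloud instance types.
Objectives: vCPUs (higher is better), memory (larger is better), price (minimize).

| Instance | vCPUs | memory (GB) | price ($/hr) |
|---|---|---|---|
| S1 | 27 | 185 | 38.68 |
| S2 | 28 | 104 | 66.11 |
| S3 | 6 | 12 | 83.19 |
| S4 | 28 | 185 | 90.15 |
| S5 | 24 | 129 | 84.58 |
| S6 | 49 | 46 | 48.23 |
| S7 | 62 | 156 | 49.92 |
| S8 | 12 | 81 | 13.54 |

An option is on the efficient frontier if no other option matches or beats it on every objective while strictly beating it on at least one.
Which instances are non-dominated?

S1, S4, S6, S7, S8

S1: not dominated.
S2: dominated by S7 (vCPUs 62≥28, memory 156≥104, price 49.92≤66.11).
S3: dominated by S1 (vCPUs 27≥6, memory 185≥12, price 38.68≤83.19).
S4: not dominated.
S5: dominated by S1 (vCPUs 27≥24, memory 185≥129, price 38.68≤84.58).
S6: not dominated.
S7: not dominated (best vCPUs).
S8: not dominated (best price).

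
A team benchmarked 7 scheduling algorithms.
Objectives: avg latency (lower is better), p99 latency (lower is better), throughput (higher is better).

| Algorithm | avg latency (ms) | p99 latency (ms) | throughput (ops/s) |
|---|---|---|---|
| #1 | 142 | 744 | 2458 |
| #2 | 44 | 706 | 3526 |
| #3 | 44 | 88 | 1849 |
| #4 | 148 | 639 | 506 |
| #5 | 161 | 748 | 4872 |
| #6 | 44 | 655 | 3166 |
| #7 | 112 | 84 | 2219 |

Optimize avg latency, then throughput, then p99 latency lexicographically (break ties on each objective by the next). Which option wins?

First minimize avg latency: best is 44, kept {#2, #3, #6}.
Then maximize throughput: best is 3526, kept {#2}.

#2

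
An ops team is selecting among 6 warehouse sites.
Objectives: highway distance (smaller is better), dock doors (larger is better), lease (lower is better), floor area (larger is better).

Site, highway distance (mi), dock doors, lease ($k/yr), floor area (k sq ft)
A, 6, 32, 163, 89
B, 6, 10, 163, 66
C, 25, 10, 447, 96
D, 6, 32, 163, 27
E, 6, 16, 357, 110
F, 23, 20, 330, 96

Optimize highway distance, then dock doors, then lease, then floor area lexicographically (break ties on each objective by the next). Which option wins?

First minimize highway distance: best is 6, kept {A, B, D, E}.
Then maximize dock doors: best is 32, kept {A, D}.
Then minimize lease: best is 163, kept {A, D}.
Then maximize floor area: best is 89, kept {A}.

A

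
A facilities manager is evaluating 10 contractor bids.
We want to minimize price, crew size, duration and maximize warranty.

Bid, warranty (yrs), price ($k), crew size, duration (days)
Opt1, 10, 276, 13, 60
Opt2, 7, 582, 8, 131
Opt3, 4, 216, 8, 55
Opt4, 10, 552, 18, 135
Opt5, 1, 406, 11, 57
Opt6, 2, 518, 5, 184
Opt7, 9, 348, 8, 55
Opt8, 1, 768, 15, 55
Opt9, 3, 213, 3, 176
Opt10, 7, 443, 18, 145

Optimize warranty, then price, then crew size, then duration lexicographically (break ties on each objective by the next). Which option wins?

First maximize warranty: best is 10, kept {Opt1, Opt4}.
Then minimize price: best is 276, kept {Opt1}.

Opt1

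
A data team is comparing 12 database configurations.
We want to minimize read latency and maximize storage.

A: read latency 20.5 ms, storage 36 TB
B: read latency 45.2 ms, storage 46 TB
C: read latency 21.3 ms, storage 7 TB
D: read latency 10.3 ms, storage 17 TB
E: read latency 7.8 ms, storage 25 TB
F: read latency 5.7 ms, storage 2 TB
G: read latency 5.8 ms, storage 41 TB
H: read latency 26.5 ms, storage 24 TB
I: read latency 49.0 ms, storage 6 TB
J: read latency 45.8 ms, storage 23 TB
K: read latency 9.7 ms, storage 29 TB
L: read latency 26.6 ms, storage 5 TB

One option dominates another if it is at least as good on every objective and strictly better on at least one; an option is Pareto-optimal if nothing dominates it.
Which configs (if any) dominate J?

A, B, E, G, H, K

A: read latency 20.5≤45.8, storage 36≥23 — dominates J.
B: read latency 45.2≤45.8, storage 46≥23 — dominates J.
E: read latency 7.8≤45.8, storage 25≥23 — dominates J.
G: read latency 5.8≤45.8, storage 41≥23 — dominates J.
H: read latency 26.5≤45.8, storage 24≥23 — dominates J.
K: read latency 9.7≤45.8, storage 29≥23 — dominates J.
Others (C, D, F, I, L) are each worse than J on at least one objective.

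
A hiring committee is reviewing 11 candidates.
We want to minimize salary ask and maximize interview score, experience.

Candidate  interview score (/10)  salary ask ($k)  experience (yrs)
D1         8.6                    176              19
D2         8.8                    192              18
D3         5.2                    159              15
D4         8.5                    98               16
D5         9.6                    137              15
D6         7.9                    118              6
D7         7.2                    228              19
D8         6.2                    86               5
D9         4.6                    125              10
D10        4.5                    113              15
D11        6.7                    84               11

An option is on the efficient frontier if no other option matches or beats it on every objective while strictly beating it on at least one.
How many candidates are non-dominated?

5

D1: not dominated.
D2: not dominated.
D3: dominated by D4 (interview score 8.5≥5.2, salary ask 98≤159, experience 16≥15).
D4: not dominated.
D5: not dominated (best interview score).
D6: dominated by D4 (interview score 8.5≥7.9, salary ask 98≤118, experience 16≥6).
D7: dominated by D1 (interview score 8.6≥7.2, salary ask 176≤228, experience 19≥19).
D8: dominated by D11 (interview score 6.7≥6.2, salary ask 84≤86, experience 11≥5).
D9: dominated by D4 (interview score 8.5≥4.6, salary ask 98≤125, experience 16≥10).
D10: dominated by D4 (interview score 8.5≥4.5, salary ask 98≤113, experience 16≥15).
D11: not dominated (best salary ask).
Pareto-optimal: D1, D2, D4, D5, D11 → 5.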